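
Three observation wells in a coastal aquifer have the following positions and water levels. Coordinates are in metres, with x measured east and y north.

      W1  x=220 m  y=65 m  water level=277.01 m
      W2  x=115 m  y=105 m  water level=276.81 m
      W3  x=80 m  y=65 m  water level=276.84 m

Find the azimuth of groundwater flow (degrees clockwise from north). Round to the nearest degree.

326°

Differences from W1: to W2 (Δx, Δy, Δh) = (-105, 40, -0.20); to W3 = (-140, 0, -0.17).
Solve a·Δx + b·Δy = Δh: det = (-105)·0 − (-140)·40 = 5600.
∂h/∂x = [(-0.20)·0 − (-0.17)·40] / 5600 = +0.001214
∂h/∂y = [(-105)·(-0.17) − (-140)·(-0.20)] / 5600 = -0.001812
Flow direction (−∇h) has components (-0.001214 E, +0.001812 N).
Azimuth = atan2(E, N) = atan2(-0.001214, +0.001812) = 326.2° ≈ 326°.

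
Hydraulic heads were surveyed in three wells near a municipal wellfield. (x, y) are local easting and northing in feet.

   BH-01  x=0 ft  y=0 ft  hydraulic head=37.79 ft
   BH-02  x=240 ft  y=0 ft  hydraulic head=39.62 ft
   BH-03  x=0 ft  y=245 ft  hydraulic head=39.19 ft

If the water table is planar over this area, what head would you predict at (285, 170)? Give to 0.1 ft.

∂h/∂x = (39.62 − 37.79) / (240 − 0) = +0.007625
∂h/∂y = (39.19 − 37.79) / (245 − 0) = +0.005714
h(285, 170) = 37.79 + (+0.007625)·(285) + (+0.005714)·(170) = 37.79 +2.173 +0.971 = 40.935 ft.

40.9 ft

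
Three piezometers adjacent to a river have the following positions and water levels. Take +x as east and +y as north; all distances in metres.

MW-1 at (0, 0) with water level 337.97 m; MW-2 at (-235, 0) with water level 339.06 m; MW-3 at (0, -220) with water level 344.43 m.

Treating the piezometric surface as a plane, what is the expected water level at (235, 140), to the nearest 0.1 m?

332.8 m

∂h/∂x = (339.06 − 337.97) / (-235 − 0) = -0.004638
∂h/∂y = (344.43 − 337.97) / (-220 − 0) = -0.02936
h(235, 140) = 337.97 + (-0.004638)·(235) + (-0.02936)·(140) = 337.97 -1.090 -4.111 = 332.769 m.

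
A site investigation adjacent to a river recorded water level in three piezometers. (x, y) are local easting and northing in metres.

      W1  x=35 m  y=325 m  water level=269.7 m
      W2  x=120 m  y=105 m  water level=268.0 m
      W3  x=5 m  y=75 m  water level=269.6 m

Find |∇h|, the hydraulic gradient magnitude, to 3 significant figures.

Taking W1 as reference: W2−W1 = (85, -220, -1.7); W3−W1 = (-30, -250, -0.1).
Determinant of the coordinate differences = 85·(-250) − (-30)·(-220) = -27850.
∂h/∂x = [(-1.7)·(-250) − (-0.1)·(-220)] / -27850 = -0.01447
∂h/∂y = [85·(-0.1) − (-30)·(-1.7)] / -27850 = +0.002136
|∇h| = √(-0.01447² + 0.002136²) = 0.01463

0.0146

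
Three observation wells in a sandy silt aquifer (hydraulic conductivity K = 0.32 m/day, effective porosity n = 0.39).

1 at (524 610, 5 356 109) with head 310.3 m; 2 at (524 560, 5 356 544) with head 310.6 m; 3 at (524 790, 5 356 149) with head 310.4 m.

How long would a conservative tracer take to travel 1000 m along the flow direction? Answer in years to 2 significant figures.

Differences from 1: to 2 (Δx, Δy, Δh) = (-50, 435, +0.3); to 3 = (180, 40, +0.1).
Determinant of the coordinate differences = (-50)·40 − 180·435 = -80300.
∂h/∂x = [(+0.3)·40 − (+0.1)·435] / -80300 = +0.0003923
∂h/∂y = [(-50)·(+0.1) − 180·(+0.3)] / -80300 = +0.0007347
|∇h| = √(0.0003923² + 0.0007347²) = 0.0008329
Seepage velocity v = K·i/n = 0.32 × 0.0008329 / 0.39 = 0.0006834 m/day.
t = 1000 / 0.0006834 = 1.463e+06 days = 4.01e+03 years.

4000 years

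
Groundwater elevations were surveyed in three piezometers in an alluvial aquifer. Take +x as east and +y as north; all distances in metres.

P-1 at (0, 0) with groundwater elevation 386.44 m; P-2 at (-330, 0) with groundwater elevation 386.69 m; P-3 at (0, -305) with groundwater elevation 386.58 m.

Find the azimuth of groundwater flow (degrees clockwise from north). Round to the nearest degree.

∂h/∂x = (386.69 − 386.44) / (-330 − 0) = -0.0007576
∂h/∂y = (386.58 − 386.44) / (-305 − 0) = -0.0004590
Flow direction (−∇h) has components (+0.0007576 E, +0.0004590 N).
Azimuth = atan2(E, N) = atan2(+0.0007576, +0.0004590) = 58.8° ≈ 059°.

059°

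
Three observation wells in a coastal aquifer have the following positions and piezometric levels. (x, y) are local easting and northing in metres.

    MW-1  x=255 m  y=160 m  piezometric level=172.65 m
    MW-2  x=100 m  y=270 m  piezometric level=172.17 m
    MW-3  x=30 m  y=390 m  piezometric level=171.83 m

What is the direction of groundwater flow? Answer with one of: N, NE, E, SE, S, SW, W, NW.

NW

With h = a·x + b·y + c and MW-1 as origin, the differences give:
  (-155)·a + 110·b = -0.48
  (-225)·a + 230·b = -0.82
Eliminate b (×230 and ×110, subtract): -10900·a = -20.200 → a = ∂h/∂x = +0.001853
Back-substitute: b = ∂h/∂y = -0.001752.
Flow = −∇h = (-0.001853 east, +0.001752 north), which points northwest.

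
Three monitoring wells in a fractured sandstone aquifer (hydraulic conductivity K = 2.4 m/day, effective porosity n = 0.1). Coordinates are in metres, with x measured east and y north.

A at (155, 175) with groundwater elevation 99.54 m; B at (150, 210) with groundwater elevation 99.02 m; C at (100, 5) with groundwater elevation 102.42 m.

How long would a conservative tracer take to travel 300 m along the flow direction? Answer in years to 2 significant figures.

2.1 years

Differences from A: to B (Δx, Δy, Δh) = (-5, 35, -0.52); to C = (-55, -170, +2.88).
Determinant of the coordinate differences = (-5)·(-170) − (-55)·35 = 2775.
∂h/∂x = [(-0.52)·(-170) − (+2.88)·35] / 2775 = -0.004468
∂h/∂y = [(-5)·(+2.88) − (-55)·(-0.52)] / 2775 = -0.01550
|∇h| = √(-0.004468² + -0.01550²) = 0.01613
Seepage velocity v = K·i/n = 2.4 × 0.01613 / 0.1 = 0.3871 m/day.
t = 300 / 0.3871 = 775 days = 2.12 years.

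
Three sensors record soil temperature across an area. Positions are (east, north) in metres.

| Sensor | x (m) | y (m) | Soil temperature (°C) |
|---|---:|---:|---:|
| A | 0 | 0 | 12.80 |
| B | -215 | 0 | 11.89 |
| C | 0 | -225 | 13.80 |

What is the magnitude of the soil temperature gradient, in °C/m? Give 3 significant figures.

∂T/∂x = (11.89 − 12.80) / (-215 − 0) = +0.004233
∂T/∂y = (13.80 − 12.80) / (-225 − 0) = -0.004444
|∇f| = √(0.004233² + -0.004444²) = 0.006137 °C/m

0.00614 °C/m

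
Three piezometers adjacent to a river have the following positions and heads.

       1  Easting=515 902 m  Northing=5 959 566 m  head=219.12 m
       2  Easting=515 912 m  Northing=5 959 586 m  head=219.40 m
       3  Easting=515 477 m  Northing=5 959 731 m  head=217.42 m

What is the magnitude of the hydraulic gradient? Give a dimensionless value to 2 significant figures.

0.013

With h = a·x + b·y + c and 1 as origin, the differences give:
  10·a + 20·b = +0.28
  (-425)·a + 165·b = -1.70
Eliminate b (×165 and ×20, subtract): 10150·a = 80.200 → a = ∂h/∂x = +0.007901
Back-substitute: b = ∂h/∂y = +0.01005.
|∇h| = √(0.007901² + 0.01005²) = 0.01278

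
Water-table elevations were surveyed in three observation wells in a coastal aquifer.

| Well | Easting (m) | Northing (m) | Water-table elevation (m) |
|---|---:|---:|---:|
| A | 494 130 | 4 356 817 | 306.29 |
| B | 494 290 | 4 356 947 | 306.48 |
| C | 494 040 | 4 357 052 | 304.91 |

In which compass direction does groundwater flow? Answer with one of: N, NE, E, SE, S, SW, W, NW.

NW

Taking A as reference: B−A = (160, 130, +0.19); C−A = (-90, 235, -1.38).
Determinant of the coordinate differences = 160·235 − (-90)·130 = 49300.
∂h/∂x = [(+0.19)·235 − (-1.38)·130] / 49300 = +0.004545
∂h/∂y = [160·(-1.38) − (-90)·(+0.19)] / 49300 = -0.004132
Flow = −∇h = (-0.004545 east, +0.004132 north), which points northwest.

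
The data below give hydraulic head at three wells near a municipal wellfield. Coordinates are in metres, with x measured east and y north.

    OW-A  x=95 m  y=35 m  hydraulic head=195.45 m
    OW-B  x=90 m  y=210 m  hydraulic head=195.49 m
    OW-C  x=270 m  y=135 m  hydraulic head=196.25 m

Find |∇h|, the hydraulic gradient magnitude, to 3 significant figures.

Taking OW-A as reference: OW-B−OW-A = (-5, 175, +0.04); OW-C−OW-A = (175, 100, +0.80).
Determinant of the coordinate differences = (-5)·100 − 175·175 = -31125.
∂h/∂x = [(+0.04)·100 − (+0.80)·175] / -31125 = +0.004369
∂h/∂y = [(-5)·(+0.80) − 175·(+0.04)] / -31125 = +0.0003534
|∇h| = √(0.004369² + 0.0003534²) = 0.004383

0.00438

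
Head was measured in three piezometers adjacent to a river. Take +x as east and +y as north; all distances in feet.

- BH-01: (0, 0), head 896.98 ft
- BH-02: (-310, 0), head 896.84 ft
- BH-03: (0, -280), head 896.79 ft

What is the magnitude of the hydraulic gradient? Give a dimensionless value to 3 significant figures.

∂h/∂x = (896.84 − 896.98) / (-310 − 0) = +0.0004516
∂h/∂y = (896.79 − 896.98) / (-280 − 0) = +0.0006786
|∇h| = √(0.0004516² + 0.0006786²) = 0.0008151

0.000815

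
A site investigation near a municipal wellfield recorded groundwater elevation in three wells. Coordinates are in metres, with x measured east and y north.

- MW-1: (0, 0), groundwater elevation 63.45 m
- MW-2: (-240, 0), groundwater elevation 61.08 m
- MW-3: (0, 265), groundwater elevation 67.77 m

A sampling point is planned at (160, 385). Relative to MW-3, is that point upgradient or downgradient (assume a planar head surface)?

∂h/∂x = (61.08 − 63.45) / (-240 − 0) = +0.009875
∂h/∂y = (67.77 − 63.45) / (265 − 0) = +0.01630
Head at (160, 385) = 63.45 + (+0.009875)·(160) + (+0.01630)·(385) = 71.31 m.
That is higher than the 67.77 m at MW-3, so the point is upgradient.

upgradient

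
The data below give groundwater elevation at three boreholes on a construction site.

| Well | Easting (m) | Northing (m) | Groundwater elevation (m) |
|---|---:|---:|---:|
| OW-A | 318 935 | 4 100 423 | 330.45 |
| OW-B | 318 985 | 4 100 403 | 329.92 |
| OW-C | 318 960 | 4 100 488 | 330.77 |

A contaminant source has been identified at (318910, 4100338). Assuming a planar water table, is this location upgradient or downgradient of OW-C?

downgradient

Differences from OW-A: to OW-B (Δx, Δy, Δh) = (50, -20, -0.53); to OW-C = (25, 65, +0.32).
Determinant of the coordinate differences = 50·65 − 25·(-20) = 3750.
∂h/∂x = [(-0.53)·65 − (+0.32)·(-20)] / 3750 = -0.007480
∂h/∂y = [50·(+0.32) − 25·(-0.53)] / 3750 = +0.007800
Head at (318910, 4100338) = 330.45 + (-0.007480)·(-25) + (+0.007800)·(-85) = 329.97 m.
That is lower than the 330.77 m at OW-C, so the point is downgradient.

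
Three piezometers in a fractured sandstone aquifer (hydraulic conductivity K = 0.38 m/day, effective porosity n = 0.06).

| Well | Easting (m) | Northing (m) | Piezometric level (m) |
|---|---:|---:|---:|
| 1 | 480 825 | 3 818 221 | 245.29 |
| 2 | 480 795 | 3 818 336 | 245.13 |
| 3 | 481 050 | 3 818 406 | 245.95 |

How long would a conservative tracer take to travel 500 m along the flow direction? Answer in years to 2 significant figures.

64 years

With h = a·x + b·y + c and 1 as origin, the differences give:
  (-30)·a + 115·b = -0.16
  225·a + 185·b = +0.66
Eliminate b (×185 and ×115, subtract): -31425·a = -105.500 → a = ∂h/∂x = +0.003357
Back-substitute: b = ∂h/∂y = -0.0005155.
|∇h| = √(0.003357² + -0.0005155²) = 0.003396
Seepage velocity v = K·i/n = 0.38 × 0.003396 / 0.06 = 0.02151 m/day.
t = 500 / 0.02151 = 2.325e+04 days = 63.7 years.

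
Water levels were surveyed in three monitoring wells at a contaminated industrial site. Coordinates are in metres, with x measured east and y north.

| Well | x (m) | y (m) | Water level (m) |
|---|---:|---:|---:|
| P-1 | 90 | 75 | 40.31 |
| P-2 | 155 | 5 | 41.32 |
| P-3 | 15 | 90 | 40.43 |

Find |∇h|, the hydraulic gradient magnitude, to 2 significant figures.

Taking P-1 as reference: P-2−P-1 = (65, -70, +1.01); P-3−P-1 = (-75, 15, +0.12).
Determinant of the coordinate differences = 65·15 − (-75)·(-70) = -4275.
∂h/∂x = [(+1.01)·15 − (+0.12)·(-70)] / -4275 = -0.005509
∂h/∂y = [65·(+0.12) − (-75)·(+1.01)] / -4275 = -0.01954
|∇h| = √(-0.005509² + -0.01954²) = 0.0203

0.020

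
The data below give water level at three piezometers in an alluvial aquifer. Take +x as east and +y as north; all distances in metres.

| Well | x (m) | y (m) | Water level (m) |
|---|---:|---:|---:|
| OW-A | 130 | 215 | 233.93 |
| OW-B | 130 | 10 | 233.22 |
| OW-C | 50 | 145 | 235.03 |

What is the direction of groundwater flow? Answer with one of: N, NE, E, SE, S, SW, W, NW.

E

Taking OW-A as reference: OW-B−OW-A = (0, -205, -0.71); OW-C−OW-A = (-80, -70, +1.10).
Solve a·Δx + b·Δy = Δh: det = 0·(-70) − (-80)·(-205) = -16400.
∂h/∂x = [(-0.71)·(-70) − (+1.10)·(-205)] / -16400 = -0.01678
∂h/∂y = [0·(+1.10) − (-80)·(-0.71)] / -16400 = +0.003463
Flow = −∇h = (+0.01678 east, -0.003463 north), which points east.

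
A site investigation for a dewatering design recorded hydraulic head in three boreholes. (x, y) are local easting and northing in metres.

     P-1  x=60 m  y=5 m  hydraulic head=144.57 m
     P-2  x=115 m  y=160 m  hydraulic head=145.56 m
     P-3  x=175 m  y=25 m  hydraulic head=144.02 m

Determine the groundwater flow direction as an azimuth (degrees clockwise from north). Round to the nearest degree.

144°

Three-point gradient (reference P-1): Δ to P-2 = (55, 155, +0.99), Δ to P-3 = (115, 20, -0.55).
∂h/∂x = -0.006281, ∂h/∂y = +0.008616 (det = -16725).
Flow direction (−∇h) has components (+0.006281 E, -0.008616 N).
Azimuth = atan2(E, N) = atan2(+0.006281, -0.008616) = 143.9° ≈ 144°.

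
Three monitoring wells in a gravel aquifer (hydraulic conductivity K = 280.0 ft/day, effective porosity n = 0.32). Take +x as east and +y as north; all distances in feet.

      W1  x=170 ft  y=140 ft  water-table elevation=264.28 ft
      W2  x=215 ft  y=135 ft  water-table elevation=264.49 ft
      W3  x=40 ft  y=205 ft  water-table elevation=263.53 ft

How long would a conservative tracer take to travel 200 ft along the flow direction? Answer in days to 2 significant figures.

44 days

Taking W1 as reference: W2−W1 = (45, -5, +0.21); W3−W1 = (-130, 65, -0.75).
Determinant of the coordinate differences = 45·65 − (-130)·(-5) = 2275.
∂h/∂x = [(+0.21)·65 − (-0.75)·(-5)] / 2275 = +0.004352
∂h/∂y = [45·(-0.75) − (-130)·(+0.21)] / 2275 = -0.002835
|∇h| = √(0.004352² + -0.002835²) = 0.005194
Seepage velocity v = K·i/n = 280.0 × 0.005194 / 0.32 = 4.545 ft/day.
t = 200 / 4.545 = 44 days.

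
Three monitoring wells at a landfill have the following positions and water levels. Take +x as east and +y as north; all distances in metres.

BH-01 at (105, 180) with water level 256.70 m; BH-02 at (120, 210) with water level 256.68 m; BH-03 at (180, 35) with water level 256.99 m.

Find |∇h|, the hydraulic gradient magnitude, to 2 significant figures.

0.0019

With h = a·x + b·y + c and BH-01 as origin, the differences give:
  15·a + 30·b = -0.02
  75·a + (-145)·b = +0.29
Eliminate b (×(-145) and ×30, subtract): -4425·a = -5.800 → a = ∂h/∂x = +0.001311
Back-substitute: b = ∂h/∂y = -0.001322.
|∇h| = √(0.001311² + -0.001322²) = 0.001862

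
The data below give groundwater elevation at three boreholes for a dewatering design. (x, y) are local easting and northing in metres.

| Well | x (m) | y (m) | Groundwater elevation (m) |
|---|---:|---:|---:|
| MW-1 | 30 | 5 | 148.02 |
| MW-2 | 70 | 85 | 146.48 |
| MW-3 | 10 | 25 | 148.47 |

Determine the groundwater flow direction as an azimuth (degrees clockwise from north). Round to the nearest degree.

079°

Differences from MW-1: to MW-2 (Δx, Δy, Δh) = (40, 80, -1.54); to MW-3 = (-20, 20, +0.45).
Solve a·Δx + b·Δy = Δh: det = 40·20 − (-20)·80 = 2400.
∂h/∂x = [(-1.54)·20 − (+0.45)·80] / 2400 = -0.02783
∂h/∂y = [40·(+0.45) − (-20)·(-1.54)] / 2400 = -0.005333
Flow direction (−∇h) has components (+0.02783 E, +0.005333 N).
Azimuth = atan2(E, N) = atan2(+0.02783, +0.005333) = 79.2° ≈ 079°.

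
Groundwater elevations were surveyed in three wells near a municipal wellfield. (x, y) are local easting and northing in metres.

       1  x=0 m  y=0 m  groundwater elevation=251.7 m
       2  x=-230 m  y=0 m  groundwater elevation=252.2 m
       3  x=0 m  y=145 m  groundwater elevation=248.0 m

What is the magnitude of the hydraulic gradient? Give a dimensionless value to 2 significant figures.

0.026

∂h/∂x = (252.2 − 251.7) / (-230 − 0) = -0.002174
∂h/∂y = (248.0 − 251.7) / (145 − 0) = -0.02552
|∇h| = √(-0.002174² + -0.02552²) = 0.02561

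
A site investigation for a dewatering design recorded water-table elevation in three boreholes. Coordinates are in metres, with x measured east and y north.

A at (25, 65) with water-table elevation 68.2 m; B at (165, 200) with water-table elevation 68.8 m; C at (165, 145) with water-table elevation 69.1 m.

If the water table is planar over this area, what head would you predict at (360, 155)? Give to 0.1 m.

70.9 m

Three-point gradient (reference A): Δ to B = (140, 135, +0.6), Δ to C = (140, 80, +0.9).
∂h/∂x = +0.009545, ∂h/∂y = -0.005455 (det = -7700).
h(360, 155) = 68.2 + (+0.009545)·(335) + (-0.005455)·(90) = 68.2 +3.198 -0.491 = 70.907 m.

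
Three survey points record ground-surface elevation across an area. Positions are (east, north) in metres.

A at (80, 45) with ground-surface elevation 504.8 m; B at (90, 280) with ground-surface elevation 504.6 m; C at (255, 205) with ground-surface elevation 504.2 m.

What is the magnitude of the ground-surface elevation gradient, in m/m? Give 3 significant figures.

0.00285 m/m

With z = a·x + b·y + c and A as origin, the differences give:
  10·a + 235·b = -0.2
  175·a + 160·b = -0.6
Eliminate b (×160 and ×235, subtract): -39525·a = 109.00 → a = ∂z/∂x = -0.002758
Back-substitute: b = ∂z/∂y = -0.0007337.
|∇f| = √(-0.002758² + -0.0007337²) = 0.002854 m/m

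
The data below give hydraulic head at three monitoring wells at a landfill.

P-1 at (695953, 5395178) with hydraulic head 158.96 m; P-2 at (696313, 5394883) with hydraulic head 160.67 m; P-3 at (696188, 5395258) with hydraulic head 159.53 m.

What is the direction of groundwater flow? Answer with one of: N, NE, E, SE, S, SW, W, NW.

Taking P-1 as reference: P-2−P-1 = (360, -295, +1.71); P-3−P-1 = (235, 80, +0.57).
Determinant of the coordinate differences = 360·80 − 235·(-295) = 98125.
∂h/∂x = [(+1.71)·80 − (+0.57)·(-295)] / 98125 = +0.003108
∂h/∂y = [360·(+0.57) − 235·(+1.71)] / 98125 = -0.002004
Flow = −∇h = (-0.003108 east, +0.002004 north), which points northwest.

NW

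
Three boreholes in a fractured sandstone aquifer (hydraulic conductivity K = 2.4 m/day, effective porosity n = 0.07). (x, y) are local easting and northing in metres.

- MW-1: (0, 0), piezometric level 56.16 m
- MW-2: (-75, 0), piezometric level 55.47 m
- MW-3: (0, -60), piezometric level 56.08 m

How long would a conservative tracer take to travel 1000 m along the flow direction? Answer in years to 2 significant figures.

8.6 years

∂h/∂x = (55.47 − 56.16) / (-75 − 0) = +0.009200
∂h/∂y = (56.08 − 56.16) / (-60 − 0) = +0.001333
|∇h| = √(0.009200² + 0.001333²) = 0.009296
Seepage velocity v = K·i/n = 2.4 × 0.009296 / 0.07 = 0.3187 m/day.
t = 1000 / 0.3187 = 3138 days = 8.59 years.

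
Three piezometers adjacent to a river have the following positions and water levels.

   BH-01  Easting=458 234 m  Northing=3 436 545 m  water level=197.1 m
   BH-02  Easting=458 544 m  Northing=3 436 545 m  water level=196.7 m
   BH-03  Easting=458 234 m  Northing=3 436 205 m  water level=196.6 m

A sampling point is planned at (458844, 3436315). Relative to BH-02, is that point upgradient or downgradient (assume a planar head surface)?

∂h/∂x = (196.7 − 197.1) / (458544 − 458234) = -0.001290
∂h/∂y = (196.6 − 197.1) / (3436205 − 3436545) = +0.001471
Head at (458844, 3436315) = 197.1 + (-0.001290)·(610) + (+0.001471)·(-230) = 195.97 m.
That is lower than the 196.7 m at BH-02, so the point is downgradient.

downgradient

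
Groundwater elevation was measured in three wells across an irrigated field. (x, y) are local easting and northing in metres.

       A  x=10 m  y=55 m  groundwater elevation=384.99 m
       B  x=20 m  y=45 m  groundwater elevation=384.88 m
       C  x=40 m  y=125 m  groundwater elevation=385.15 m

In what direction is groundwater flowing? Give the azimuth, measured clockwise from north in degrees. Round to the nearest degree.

With h = a·x + b·y + c and A as origin, the differences give:
  10·a + (-10)·b = -0.11
  30·a + 70·b = +0.16
Eliminate b (×70 and ×(-10), subtract): 1000·a = -6.100 → a = ∂h/∂x = -0.006100
Back-substitute: b = ∂h/∂y = +0.004900.
Flow direction (−∇h) has components (+0.006100 E, -0.004900 N).
Azimuth = atan2(E, N) = atan2(+0.006100, -0.004900) = 128.8° ≈ 129°.

129°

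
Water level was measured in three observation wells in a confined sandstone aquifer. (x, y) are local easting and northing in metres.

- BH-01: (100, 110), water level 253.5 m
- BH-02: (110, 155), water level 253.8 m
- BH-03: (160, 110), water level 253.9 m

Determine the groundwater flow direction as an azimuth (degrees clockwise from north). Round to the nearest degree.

Three-point gradient (reference BH-01): Δ to BH-02 = (10, 45, +0.3), Δ to BH-03 = (60, 0, +0.4).
∂h/∂x = +0.006667, ∂h/∂y = +0.005185 (det = -2700).
Flow direction (−∇h) has components (-0.006667 E, -0.005185 N).
Azimuth = atan2(E, N) = atan2(-0.006667, -0.005185) = 232.1° ≈ 232°.

232°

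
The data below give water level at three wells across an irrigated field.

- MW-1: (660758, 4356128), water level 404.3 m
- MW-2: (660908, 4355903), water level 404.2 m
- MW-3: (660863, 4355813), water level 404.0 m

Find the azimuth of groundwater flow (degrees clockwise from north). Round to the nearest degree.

Taking MW-1 as reference: MW-2−MW-1 = (150, -225, -0.1); MW-3−MW-1 = (105, -315, -0.3).
Determinant of the coordinate differences = 150·(-315) − 105·(-225) = -23625.
∂h/∂x = [(-0.1)·(-315) − (-0.3)·(-225)] / -23625 = +0.001524
∂h/∂y = [150·(-0.3) − 105·(-0.1)] / -23625 = +0.001460
Flow direction (−∇h) has components (-0.001524 E, -0.001460 N).
Azimuth = atan2(E, N) = atan2(-0.001524, -0.001460) = 226.2° ≈ 226°.

226°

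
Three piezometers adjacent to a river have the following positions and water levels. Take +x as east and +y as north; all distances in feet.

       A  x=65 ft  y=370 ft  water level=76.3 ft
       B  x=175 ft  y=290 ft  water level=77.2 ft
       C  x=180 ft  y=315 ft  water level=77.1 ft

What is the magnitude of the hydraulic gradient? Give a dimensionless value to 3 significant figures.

Differences from A: to B (Δx, Δy, Δh) = (110, -80, +0.9); to C = (115, -55, +0.8).
Solve a·Δx + b·Δy = Δh: det = 110·(-55) − 115·(-80) = 3150.
∂h/∂x = [(+0.9)·(-55) − (+0.8)·(-80)] / 3150 = +0.004603
∂h/∂y = [110·(+0.8) − 115·(+0.9)] / 3150 = -0.004921
|∇h| = √(0.004603² + -0.004921²) = 0.006738

0.00674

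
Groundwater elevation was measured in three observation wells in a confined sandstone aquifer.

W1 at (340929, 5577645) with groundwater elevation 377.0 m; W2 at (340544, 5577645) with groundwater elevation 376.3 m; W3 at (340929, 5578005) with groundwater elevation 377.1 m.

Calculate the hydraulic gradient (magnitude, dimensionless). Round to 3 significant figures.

∂h/∂x = (376.3 − 377.0) / (340544 − 340929) = +0.001818
∂h/∂y = (377.1 − 377.0) / (5578005 − 5577645) = +0.0002778
|∇h| = √(0.001818² + 0.0002778²) = 0.001839

0.00184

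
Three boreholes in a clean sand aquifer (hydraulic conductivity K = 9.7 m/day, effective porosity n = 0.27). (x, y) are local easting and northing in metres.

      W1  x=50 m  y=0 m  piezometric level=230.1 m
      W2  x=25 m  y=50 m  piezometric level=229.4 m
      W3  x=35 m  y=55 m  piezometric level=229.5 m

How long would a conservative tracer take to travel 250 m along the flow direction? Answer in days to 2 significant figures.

Differences from W1: to W2 (Δx, Δy, Δh) = (-25, 50, -0.7); to W3 = (-15, 55, -0.6).
Determinant of the coordinate differences = (-25)·55 − (-15)·50 = -625.
∂h/∂x = [(-0.7)·55 − (-0.6)·50] / -625 = +0.01360
∂h/∂y = [(-25)·(-0.6) − (-15)·(-0.7)] / -625 = -0.007200
|∇h| = √(0.01360² + -0.007200²) = 0.01539
Seepage velocity v = K·i/n = 9.7 × 0.01539 / 0.27 = 0.5529 m/day.
t = 250 / 0.5529 = 452.2 days.

450 days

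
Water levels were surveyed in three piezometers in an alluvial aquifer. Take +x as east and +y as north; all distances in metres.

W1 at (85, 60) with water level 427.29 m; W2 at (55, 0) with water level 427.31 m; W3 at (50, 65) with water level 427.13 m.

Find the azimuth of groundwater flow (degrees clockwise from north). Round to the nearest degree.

300°

With h = a·x + b·y + c and W1 as origin, the differences give:
  (-30)·a + (-60)·b = +0.02
  (-35)·a + 5·b = -0.16
Eliminate b (×5 and ×(-60), subtract): -2250·a = -9.500 → a = ∂h/∂x = +0.004222
Back-substitute: b = ∂h/∂y = -0.002444.
Flow direction (−∇h) has components (-0.004222 E, +0.002444 N).
Azimuth = atan2(E, N) = atan2(-0.004222, +0.002444) = 300.1° ≈ 300°.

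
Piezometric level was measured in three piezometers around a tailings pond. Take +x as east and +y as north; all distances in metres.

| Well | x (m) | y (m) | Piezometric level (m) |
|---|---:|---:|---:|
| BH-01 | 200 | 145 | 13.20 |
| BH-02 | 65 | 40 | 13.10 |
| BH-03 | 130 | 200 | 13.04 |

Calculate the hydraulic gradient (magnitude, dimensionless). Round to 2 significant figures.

0.0018

With h = a·x + b·y + c and BH-01 as origin, the differences give:
  (-135)·a + (-105)·b = -0.10
  (-70)·a + 55·b = -0.16
Eliminate b (×55 and ×(-105), subtract): -14775·a = -22.300 → a = ∂h/∂x = +0.001509
Back-substitute: b = ∂h/∂y = -0.0009882.
|∇h| = √(0.001509² + -0.0009882²) = 0.001804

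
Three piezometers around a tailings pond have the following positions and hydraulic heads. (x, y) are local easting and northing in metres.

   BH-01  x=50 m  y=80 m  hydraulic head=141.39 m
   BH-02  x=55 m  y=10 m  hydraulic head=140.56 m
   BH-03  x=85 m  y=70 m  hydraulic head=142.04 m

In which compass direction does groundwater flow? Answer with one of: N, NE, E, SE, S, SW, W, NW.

SW

Differences from BH-01: to BH-02 (Δx, Δy, Δh) = (5, -70, -0.83); to BH-03 = (35, -10, +0.65).
Solve a·Δx + b·Δy = Δh: det = 5·(-10) − 35·(-70) = 2400.
∂h/∂x = [(-0.83)·(-10) − (+0.65)·(-70)] / 2400 = +0.02242
∂h/∂y = [5·(+0.65) − 35·(-0.83)] / 2400 = +0.01346
Flow = −∇h = (-0.02242 east, -0.01346 north), which points southwest.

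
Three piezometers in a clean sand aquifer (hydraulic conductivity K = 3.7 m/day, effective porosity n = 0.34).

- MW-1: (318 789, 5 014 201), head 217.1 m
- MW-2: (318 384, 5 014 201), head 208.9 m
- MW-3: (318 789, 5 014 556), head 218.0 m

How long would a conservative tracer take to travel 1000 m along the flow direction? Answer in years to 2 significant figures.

∂h/∂x = (208.9 − 217.1) / (318384 − 318789) = +0.02025
∂h/∂y = (218.0 − 217.1) / (5014556 − 5014201) = +0.002535
|∇h| = √(0.02025² + 0.002535²) = 0.02041
Seepage velocity v = K·i/n = 3.7 × 0.02041 / 0.34 = 0.2221 m/day.
t = 1000 / 0.2221 = 4502 days = 12.3 years.

12 years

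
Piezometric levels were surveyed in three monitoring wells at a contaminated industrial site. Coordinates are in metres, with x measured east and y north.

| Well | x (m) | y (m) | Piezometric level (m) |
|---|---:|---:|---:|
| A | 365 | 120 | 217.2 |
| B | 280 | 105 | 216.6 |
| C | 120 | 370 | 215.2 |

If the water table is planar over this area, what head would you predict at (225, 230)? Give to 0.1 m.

216.1 m

With h = a·x + b·y + c and A as origin, the differences give:
  (-85)·a + (-15)·b = -0.6
  (-245)·a + 250·b = -2.0
Eliminate b (×250 and ×(-15), subtract): -24925·a = -180.00 → a = ∂h/∂x = +0.007222
Back-substitute: b = ∂h/∂y = -0.0009228.
h(225, 230) = 217.2 + (+0.007222)·(-140) + (-0.0009228)·(110) = 217.2 -1.011 -0.102 = 216.087 m.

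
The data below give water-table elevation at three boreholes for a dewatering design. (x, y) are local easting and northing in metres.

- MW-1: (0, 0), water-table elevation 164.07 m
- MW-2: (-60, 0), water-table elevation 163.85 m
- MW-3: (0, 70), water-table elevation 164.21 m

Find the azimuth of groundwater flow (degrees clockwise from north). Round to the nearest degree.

241°

∂h/∂x = (163.85 − 164.07) / (-60 − 0) = +0.003667
∂h/∂y = (164.21 − 164.07) / (70 − 0) = +0.002000
Flow direction (−∇h) has components (-0.003667 E, -0.002000 N).
Azimuth = atan2(E, N) = atan2(-0.003667, -0.002000) = 241.4° ≈ 241°.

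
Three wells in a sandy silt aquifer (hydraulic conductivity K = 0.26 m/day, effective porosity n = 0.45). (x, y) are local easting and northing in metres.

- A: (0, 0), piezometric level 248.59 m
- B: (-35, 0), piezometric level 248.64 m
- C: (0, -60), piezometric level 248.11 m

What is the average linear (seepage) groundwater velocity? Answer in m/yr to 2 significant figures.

∂h/∂x = (248.64 − 248.59) / (-35 − 0) = -0.001429
∂h/∂y = (248.11 − 248.59) / (-60 − 0) = +0.008000
|∇h| = √(-0.001429² + 0.008000²) = 0.008127
Seepage velocity v = K·i/n = 0.26 × 0.008127 / 0.45 = 0.004696 m/day = 1.715 m/yr.

1.7 m/yr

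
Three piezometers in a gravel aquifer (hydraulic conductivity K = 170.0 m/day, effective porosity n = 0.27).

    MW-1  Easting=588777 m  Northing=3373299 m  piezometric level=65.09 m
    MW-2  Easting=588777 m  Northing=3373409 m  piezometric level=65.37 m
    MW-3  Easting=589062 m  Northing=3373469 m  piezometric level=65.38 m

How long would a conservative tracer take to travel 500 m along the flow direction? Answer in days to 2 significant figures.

Three-point gradient (reference MW-1): Δ to MW-2 = (0, 110, +0.28), Δ to MW-3 = (285, 170, +0.29).
∂h/∂x = -0.0005008, ∂h/∂y = +0.002545 (det = -31350).
|∇h| = √(-0.0005008² + 0.002545²) = 0.002594
Seepage velocity v = K·i/n = 170.0 × 0.002594 / 0.27 = 1.633 m/day.
t = 500 / 1.633 = 306.2 days.

310 days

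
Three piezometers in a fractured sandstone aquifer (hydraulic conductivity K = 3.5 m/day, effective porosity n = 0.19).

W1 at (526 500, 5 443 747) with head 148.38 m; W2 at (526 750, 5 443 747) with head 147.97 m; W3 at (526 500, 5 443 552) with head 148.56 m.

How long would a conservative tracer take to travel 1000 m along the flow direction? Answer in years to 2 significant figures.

79 years

∂h/∂x = (147.97 − 148.38) / (526750 − 526500) = -0.001640
∂h/∂y = (148.56 − 148.38) / (5443552 − 5443747) = -0.0009231
|∇h| = √(-0.001640² + -0.0009231²) = 0.001882
Seepage velocity v = K·i/n = 3.5 × 0.001882 / 0.19 = 0.03467 m/day.
t = 1000 / 0.03467 = 2.884e+04 days = 79 years.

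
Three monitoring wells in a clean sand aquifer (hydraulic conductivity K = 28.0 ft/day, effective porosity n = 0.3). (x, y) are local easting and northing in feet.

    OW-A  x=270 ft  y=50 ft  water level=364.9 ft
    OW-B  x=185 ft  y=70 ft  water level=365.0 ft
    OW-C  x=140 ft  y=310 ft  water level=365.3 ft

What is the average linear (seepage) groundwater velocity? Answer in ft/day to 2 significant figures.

0.13 ft/day

Differences from OW-A: to OW-B (Δx, Δy, Δh) = (-85, 20, +0.1); to OW-C = (-130, 260, +0.4).
Determinant of the coordinate differences = (-85)·260 − (-130)·20 = -19500.
∂h/∂x = [(+0.1)·260 − (+0.4)·20] / -19500 = -0.0009231
∂h/∂y = [(-85)·(+0.4) − (-130)·(+0.1)] / -19500 = +0.001077
|∇h| = √(-0.0009231² + 0.001077²) = 0.001418
Seepage velocity v = K·i/n = 28.0 × 0.001418 / 0.3 = 0.1323 ft/day.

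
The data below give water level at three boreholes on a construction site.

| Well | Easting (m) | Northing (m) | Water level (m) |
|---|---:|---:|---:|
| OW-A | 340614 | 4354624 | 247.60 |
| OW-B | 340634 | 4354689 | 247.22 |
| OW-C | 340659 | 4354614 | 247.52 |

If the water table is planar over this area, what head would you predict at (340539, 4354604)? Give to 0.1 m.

Taking OW-A as reference: OW-B−OW-A = (20, 65, -0.38); OW-C−OW-A = (45, -10, -0.08).
Solve a·Δx + b·Δy = Δh: det = 20·(-10) − 45·65 = -3125.
∂h/∂x = [(-0.38)·(-10) − (-0.08)·65] / -3125 = -0.002880
∂h/∂y = [20·(-0.08) − 45·(-0.38)] / -3125 = -0.004960
h(340539, 4354604) = 247.60 + (-0.002880)·(-75) + (-0.004960)·(-20) = 247.60 +0.216 +0.099 = 247.915 m.

247.9 m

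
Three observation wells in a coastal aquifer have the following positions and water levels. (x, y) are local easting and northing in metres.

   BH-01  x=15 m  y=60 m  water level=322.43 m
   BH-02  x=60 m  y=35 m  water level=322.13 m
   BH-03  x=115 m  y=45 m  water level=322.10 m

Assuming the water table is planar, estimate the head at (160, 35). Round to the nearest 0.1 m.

321.9 m

With h = a·x + b·y + c and BH-01 as origin, the differences give:
  45·a + (-25)·b = -0.30
  100·a + (-15)·b = -0.33
Eliminate b (×(-15) and ×(-25), subtract): 1825·a = -3.750 → a = ∂h/∂x = -0.002055
Back-substitute: b = ∂h/∂y = +0.008301.
h(160, 35) = 322.43 + (-0.002055)·(145) + (+0.008301)·(-25) = 322.43 -0.298 -0.208 = 321.925 m.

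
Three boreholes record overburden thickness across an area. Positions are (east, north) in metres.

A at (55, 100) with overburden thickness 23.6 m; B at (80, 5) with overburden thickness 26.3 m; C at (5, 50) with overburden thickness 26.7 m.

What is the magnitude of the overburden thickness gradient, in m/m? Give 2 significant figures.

With d = a·x + b·y + c and A as origin, the differences give:
  25·a + (-95)·b = +2.7
  (-50)·a + (-50)·b = +3.1
Eliminate b (×(-50) and ×(-95), subtract): -6000·a = 159.50 → a = ∂d/∂x = -0.02658
Back-substitute: b = ∂d/∂y = -0.03542.
|∇f| = √(-0.02658² + -0.03542²) = 0.04428 m/m

0.044 m/m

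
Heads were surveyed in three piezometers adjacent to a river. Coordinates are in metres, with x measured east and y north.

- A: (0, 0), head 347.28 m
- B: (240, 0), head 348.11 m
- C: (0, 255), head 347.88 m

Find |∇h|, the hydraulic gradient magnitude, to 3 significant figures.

0.00418

∂h/∂x = (348.11 − 347.28) / (240 − 0) = +0.003458
∂h/∂y = (347.88 − 347.28) / (255 − 0) = +0.002353
|∇h| = √(0.003458² + 0.002353²) = 0.004183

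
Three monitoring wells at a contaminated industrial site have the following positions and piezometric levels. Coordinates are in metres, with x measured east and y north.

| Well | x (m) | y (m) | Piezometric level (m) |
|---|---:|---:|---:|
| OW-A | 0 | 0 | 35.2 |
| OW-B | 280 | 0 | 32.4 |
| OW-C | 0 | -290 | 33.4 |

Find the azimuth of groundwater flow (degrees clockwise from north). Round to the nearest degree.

∂h/∂x = (32.4 − 35.2) / (280 − 0) = -0.01000
∂h/∂y = (33.4 − 35.2) / (-290 − 0) = +0.006207
Flow direction (−∇h) has components (+0.01000 E, -0.006207 N).
Azimuth = atan2(E, N) = atan2(+0.01000, -0.006207) = 121.8° ≈ 122°.

122°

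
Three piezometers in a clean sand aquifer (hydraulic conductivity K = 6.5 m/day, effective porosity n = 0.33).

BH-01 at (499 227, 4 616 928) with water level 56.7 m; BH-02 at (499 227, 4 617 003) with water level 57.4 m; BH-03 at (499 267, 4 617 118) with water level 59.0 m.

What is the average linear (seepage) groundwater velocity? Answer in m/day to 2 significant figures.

Differences from BH-01: to BH-02 (Δx, Δy, Δh) = (0, 75, +0.7); to BH-03 = (40, 190, +2.3).
Determinant of the coordinate differences = 0·190 − 40·75 = -3000.
∂h/∂x = [(+0.7)·190 − (+2.3)·75] / -3000 = +0.01317
∂h/∂y = [0·(+2.3) − 40·(+0.7)] / -3000 = +0.009333
|∇h| = √(0.01317² + 0.009333²) = 0.01614
Seepage velocity v = K·i/n = 6.5 × 0.01614 / 0.33 = 0.3179 m/day.

0.32 m/day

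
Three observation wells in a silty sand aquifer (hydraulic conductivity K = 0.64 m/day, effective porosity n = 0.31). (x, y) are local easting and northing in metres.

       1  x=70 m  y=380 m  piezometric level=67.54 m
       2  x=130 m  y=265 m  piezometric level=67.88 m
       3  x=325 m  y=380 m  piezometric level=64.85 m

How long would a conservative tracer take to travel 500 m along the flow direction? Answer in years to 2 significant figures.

49 years

Differences from 1: to 2 (Δx, Δy, Δh) = (60, -115, +0.34); to 3 = (255, 0, -2.69).
Determinant of the coordinate differences = 60·0 − 255·(-115) = 29325.
∂h/∂x = [(+0.34)·0 − (-2.69)·(-115)] / 29325 = -0.01055
∂h/∂y = [60·(-2.69) − 255·(+0.34)] / 29325 = -0.008460
|∇h| = √(-0.01055² + -0.008460²) = 0.01352
Seepage velocity v = K·i/n = 0.64 × 0.01352 / 0.31 = 0.02791 m/day.
t = 500 / 0.02791 = 1.791e+04 days = 49 years.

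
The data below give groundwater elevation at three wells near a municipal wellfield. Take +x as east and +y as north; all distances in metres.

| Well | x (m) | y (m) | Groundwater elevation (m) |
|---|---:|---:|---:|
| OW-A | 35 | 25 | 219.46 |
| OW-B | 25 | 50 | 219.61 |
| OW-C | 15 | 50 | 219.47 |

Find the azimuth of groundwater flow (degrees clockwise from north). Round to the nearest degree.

230°

With h = a·x + b·y + c and OW-A as origin, the differences give:
  (-10)·a + 25·b = +0.15
  (-20)·a + 25·b = +0.01
Eliminate b (×25 and ×25, subtract): 250·a = 3.500 → a = ∂h/∂x = +0.01400
Back-substitute: b = ∂h/∂y = +0.01160.
Flow direction (−∇h) has components (-0.01400 E, -0.01160 N).
Azimuth = atan2(E, N) = atan2(-0.01400, -0.01160) = 230.4° ≈ 230°.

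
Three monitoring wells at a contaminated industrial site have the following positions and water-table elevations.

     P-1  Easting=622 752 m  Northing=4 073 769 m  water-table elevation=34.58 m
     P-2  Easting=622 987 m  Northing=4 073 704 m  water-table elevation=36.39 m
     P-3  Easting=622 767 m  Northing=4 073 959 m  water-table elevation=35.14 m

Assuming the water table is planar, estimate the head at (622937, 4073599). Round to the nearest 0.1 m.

35.7 m

With h = a·x + b·y + c and P-1 as origin, the differences give:
  235·a + (-65)·b = +1.81
  15·a + 190·b = +0.56
Eliminate b (×190 and ×(-65), subtract): 45625·a = 380.300 → a = ∂h/∂x = +0.008335
Back-substitute: b = ∂h/∂y = +0.002289.
h(622937, 4073599) = 34.58 + (+0.008335)·(185) + (+0.002289)·(-170) = 34.58 +1.542 -0.389 = 35.733 m.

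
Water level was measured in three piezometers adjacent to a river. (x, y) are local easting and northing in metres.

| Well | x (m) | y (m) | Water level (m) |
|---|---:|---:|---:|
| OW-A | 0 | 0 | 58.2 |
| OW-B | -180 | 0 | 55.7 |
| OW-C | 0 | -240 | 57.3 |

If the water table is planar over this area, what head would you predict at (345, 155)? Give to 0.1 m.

∂h/∂x = (55.7 − 58.2) / (-180 − 0) = +0.01389
∂h/∂y = (57.3 − 58.2) / (-240 − 0) = +0.003750
h(345, 155) = 58.2 + (+0.01389)·(345) + (+0.003750)·(155) = 58.2 +4.792 +0.581 = 63.573 m.

63.6 m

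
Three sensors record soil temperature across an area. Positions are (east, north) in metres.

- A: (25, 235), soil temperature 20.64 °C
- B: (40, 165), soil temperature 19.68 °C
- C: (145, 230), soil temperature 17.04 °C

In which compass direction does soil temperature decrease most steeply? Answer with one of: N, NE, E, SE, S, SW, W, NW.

Differences from A: to B (Δx, Δy, Δh) = (15, -70, -0.96); to C = (120, -5, -3.60).
Determinant of the coordinate differences = 15·(-5) − 120·(-70) = 8325.
∂T/∂x = [(-0.96)·(-5) − (-3.60)·(-70)] / 8325 = -0.02969
∂T/∂y = [15·(-3.60) − 120·(-0.96)] / 8325 = +0.007351
Steepest decrease is along −∇f = (+0.02969 E, -0.007351 N) → east.

E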